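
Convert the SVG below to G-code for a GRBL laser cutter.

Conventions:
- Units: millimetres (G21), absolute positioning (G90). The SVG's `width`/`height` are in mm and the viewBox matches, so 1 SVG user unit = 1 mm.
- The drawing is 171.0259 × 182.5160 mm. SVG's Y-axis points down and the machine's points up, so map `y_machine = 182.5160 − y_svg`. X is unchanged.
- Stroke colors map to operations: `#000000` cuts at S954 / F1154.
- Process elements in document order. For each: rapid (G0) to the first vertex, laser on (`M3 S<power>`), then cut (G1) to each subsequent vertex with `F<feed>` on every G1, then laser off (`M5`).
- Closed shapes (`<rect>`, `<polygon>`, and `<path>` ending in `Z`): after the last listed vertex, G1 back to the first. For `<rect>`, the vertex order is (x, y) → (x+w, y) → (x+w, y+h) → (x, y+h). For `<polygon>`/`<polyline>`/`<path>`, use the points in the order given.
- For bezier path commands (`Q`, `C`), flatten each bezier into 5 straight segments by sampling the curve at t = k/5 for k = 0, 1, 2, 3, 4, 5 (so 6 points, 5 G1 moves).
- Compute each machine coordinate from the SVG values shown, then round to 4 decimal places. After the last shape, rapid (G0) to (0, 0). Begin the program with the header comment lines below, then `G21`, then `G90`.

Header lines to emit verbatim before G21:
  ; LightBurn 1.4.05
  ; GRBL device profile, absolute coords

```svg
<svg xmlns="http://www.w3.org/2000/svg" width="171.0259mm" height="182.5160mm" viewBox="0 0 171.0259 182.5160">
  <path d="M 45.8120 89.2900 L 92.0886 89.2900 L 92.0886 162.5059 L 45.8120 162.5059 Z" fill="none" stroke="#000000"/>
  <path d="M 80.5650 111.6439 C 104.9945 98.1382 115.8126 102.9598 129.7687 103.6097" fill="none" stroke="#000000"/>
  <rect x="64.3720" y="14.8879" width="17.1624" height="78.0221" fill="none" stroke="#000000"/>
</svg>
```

; LightBurn 1.4.05
; GRBL device profile, absolute coords
G21
G90
G0 X45.8120 Y93.2260
M3 S954
G1 X92.0886 Y93.2260 F1154
G1 X92.0886 Y20.0101 F1154
G1 X45.8120 Y20.0101 F1154
G1 X45.8120 Y93.2260 F1154
M5
G0 X80.5650 Y70.8721
M3 S954
G1 X93.7233 Y76.9562 F1154
G1 X104.4189 Y79.7218 F1154
G1 X113.4557 Y80.2487 F1154
G1 X121.6376 Y79.6169 F1154
G1 X129.7687 Y78.9063 F1154
M5
G0 X64.3720 Y167.6281
M3 S954
G1 X81.5344 Y167.6281 F1154
G1 X81.5344 Y89.6060 F1154
G1 X64.3720 Y89.6060 F1154
G1 X64.3720 Y167.6281 F1154
M5
G0 X0.0000 Y0.0000

1 u = 1 mm; y_m = 182.5160 − y.

[1] `<path>` rectangle, #000000→cut S954 F1154: (45.8120,93.2260) → (92.0886,93.2260) → (92.0886,20.0101) → (45.8120,20.0101) → (45.8120,93.2260) (closed)

[2] `<path>` cubic bezier, #000000→cut S954 F1154: (80.5650,70.8721) → (93.7233,76.9562) → (104.4189,79.7218) → (113.4557,80.2487) → (121.6376,79.6169) → (129.7687,78.9063)

[3] `<rect>` rectangle, #000000→cut S954 F1154: (64.3720,167.6281) → (81.5344,167.6281) → (81.5344,89.6060) → (64.3720,89.6060) → (64.3720,167.6281) (closed)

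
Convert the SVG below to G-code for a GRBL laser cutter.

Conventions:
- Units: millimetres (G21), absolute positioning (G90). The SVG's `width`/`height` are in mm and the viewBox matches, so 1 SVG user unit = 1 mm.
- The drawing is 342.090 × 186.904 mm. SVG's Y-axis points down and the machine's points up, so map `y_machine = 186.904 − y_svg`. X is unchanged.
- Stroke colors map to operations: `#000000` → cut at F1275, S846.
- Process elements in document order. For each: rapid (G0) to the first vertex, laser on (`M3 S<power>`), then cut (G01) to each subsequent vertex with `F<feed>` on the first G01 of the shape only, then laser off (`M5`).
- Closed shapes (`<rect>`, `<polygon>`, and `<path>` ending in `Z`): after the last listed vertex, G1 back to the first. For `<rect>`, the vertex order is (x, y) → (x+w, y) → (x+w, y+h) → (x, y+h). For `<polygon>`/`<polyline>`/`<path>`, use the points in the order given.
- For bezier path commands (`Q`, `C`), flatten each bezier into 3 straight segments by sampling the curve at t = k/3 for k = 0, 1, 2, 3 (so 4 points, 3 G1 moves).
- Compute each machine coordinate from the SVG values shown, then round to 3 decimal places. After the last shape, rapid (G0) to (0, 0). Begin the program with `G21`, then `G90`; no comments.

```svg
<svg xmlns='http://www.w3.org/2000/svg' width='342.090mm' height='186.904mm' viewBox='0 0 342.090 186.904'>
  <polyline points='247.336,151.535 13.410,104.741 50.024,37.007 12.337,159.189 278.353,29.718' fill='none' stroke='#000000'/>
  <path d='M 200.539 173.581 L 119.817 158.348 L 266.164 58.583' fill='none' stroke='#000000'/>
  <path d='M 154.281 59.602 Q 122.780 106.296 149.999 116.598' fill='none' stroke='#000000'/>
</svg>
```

G21
G90
G0 X247.336 Y35.369
M3 S846
G01 X13.410 Y82.163 F1275
G01 X50.024 Y149.897
G01 X12.337 Y27.715
G01 X278.353 Y157.186
M5
G0 X200.539 Y13.323
M3 S846
G01 X119.817 Y28.556 F1275
G01 X266.164 Y128.321
M5
G0 X154.281 Y127.302
M3 S846
G01 X139.805 Y100.216 F1275
G01 X138.377 Y81.218
G01 X149.999 Y70.306
M5
G0 X0.000 Y0.000

1 u = 1 mm; y_m = 186.904 − y.

[1] `<polyline>` open polyline, #000000→cut S846 F1275: (247.336,35.369) → (13.410,82.163) → (50.024,149.897) → (12.337,27.715) → (278.353,157.186)

[2] `<path>` open polyline, #000000→cut S846 F1275: (200.539,13.323) → (119.817,28.556) → (266.164,128.321)

[3] `<path>` quadratic bezier, #000000→cut S846 F1275: (154.281,127.302) → (139.805,100.216) → (138.377,81.218) → (149.999,70.306)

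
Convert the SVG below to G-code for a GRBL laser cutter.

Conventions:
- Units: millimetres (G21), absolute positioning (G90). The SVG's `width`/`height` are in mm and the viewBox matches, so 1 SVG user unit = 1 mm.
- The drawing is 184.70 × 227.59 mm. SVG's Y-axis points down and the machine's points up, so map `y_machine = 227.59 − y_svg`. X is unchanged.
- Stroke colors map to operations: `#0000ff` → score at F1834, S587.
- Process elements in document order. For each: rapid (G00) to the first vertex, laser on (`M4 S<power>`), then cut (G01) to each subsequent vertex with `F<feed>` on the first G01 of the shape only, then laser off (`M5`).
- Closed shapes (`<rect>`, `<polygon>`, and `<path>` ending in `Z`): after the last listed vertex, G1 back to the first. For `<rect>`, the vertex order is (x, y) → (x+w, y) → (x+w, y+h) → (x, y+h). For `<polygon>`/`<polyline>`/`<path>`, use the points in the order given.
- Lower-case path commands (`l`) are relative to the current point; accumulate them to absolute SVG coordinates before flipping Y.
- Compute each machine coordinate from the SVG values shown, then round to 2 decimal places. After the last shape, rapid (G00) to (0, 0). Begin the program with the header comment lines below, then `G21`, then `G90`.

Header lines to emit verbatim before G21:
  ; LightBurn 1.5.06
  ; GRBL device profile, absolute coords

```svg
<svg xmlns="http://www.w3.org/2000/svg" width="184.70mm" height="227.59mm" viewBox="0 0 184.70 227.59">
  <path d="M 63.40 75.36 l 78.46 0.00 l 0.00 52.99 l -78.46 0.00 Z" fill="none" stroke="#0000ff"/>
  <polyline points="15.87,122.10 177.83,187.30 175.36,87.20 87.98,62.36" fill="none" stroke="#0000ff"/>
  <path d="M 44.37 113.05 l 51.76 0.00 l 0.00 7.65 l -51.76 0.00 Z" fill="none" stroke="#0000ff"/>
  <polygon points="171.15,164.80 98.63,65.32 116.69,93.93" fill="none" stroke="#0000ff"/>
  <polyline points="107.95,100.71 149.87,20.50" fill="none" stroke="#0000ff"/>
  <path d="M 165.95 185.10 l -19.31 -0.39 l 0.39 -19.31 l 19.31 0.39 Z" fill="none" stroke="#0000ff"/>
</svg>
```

; LightBurn 1.5.06
; GRBL device profile, absolute coords
G21
G90
G00 X63.40 Y152.23
M4 S587
G01 X141.86 Y152.23 F1834
G01 X141.86 Y99.24
G01 X63.40 Y99.24
G01 X63.40 Y152.23
M5
G00 X15.87 Y105.49
M4 S587
G01 X177.83 Y40.29 F1834
G01 X175.36 Y140.39
G01 X87.98 Y165.23
M5
G00 X44.37 Y114.54
M4 S587
G01 X96.13 Y114.54 F1834
G01 X96.13 Y106.89
G01 X44.37 Y106.89
G01 X44.37 Y114.54
M5
G00 X171.15 Y62.79
M4 S587
G01 X98.63 Y162.27 F1834
G01 X116.69 Y133.66
G01 X171.15 Y62.79
M5
G00 X107.95 Y126.88
M4 S587
G01 X149.87 Y207.09 F1834
M5
G00 X165.95 Y42.49
M4 S587
G01 X146.64 Y42.88 F1834
G01 X147.03 Y62.19
G01 X166.34 Y61.80
G01 X165.95 Y42.49
M5
G00 X0.00 Y0.00

viewBox `0 0 184.70 227.59` with mm width/height → 1 unit = 1 mm. Flip: y_m = 227.59 − y_svg.

**Shape 1** — `<path>` rectangle, stroke `#0000ff` → score (S587, F1834). Machine vertices: (63.40,152.23) → (141.86,152.23) → (141.86,99.24) → (63.40,99.24) → (63.40,152.23). Closed: final G1 returns to the first vertex.

**Shape 2** — `<polyline>` open polyline, stroke `#0000ff` → score (S587, F1834). Machine vertices: (15.87,105.49) → (177.83,40.29) → (175.36,140.39) → (87.98,165.23). Open path.

**Shape 3** — `<path>` rectangle, stroke `#0000ff` → score (S587, F1834). Machine vertices: (44.37,114.54) → (96.13,114.54) → (96.13,106.89) → (44.37,106.89) → (44.37,114.54). Closed: final G1 returns to the first vertex.

**Shape 4** — `<polygon>` closed polygon, stroke `#0000ff` → score (S587, F1834). Machine vertices: (171.15,62.79) → (98.63,162.27) → (116.69,133.66) → (171.15,62.79). Closed: final G1 returns to the first vertex.

**Shape 5** — `<polyline>` line segment, stroke `#0000ff` → score (S587, F1834). Machine vertices: (107.95,126.88) → (149.87,207.09). Open path.

**Shape 6** — `<path>` regular polygon, stroke `#0000ff` → score (S587, F1834). Machine vertices: (165.95,42.49) → (146.64,42.88) → (147.03,62.19) → (166.34,61.80) → (165.95,42.49). Closed: final G1 returns to the first vertex.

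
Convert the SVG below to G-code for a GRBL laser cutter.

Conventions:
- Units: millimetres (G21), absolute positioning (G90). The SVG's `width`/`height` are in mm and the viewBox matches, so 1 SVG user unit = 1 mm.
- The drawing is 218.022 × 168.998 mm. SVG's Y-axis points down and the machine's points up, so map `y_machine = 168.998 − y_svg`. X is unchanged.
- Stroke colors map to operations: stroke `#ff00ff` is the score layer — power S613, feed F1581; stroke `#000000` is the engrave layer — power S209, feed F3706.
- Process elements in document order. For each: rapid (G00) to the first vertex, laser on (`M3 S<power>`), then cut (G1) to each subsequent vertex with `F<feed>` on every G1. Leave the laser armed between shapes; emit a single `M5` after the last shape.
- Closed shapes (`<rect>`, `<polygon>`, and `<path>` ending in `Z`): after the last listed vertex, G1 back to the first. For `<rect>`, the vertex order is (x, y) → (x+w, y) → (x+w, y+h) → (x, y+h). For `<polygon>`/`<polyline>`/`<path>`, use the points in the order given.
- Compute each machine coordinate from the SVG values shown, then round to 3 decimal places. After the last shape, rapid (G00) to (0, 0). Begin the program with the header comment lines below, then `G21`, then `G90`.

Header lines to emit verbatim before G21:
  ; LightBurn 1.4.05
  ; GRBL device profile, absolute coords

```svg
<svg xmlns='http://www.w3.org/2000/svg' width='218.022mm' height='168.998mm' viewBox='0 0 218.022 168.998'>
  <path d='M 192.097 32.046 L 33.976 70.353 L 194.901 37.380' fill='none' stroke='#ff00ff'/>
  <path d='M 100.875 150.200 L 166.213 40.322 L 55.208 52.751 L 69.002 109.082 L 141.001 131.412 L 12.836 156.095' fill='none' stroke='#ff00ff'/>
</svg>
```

1 u = 1 mm; y_m = 168.998 − y.

[1] `<path>` open polyline, #ff00ff→score S613 F1581: (192.097,136.952) → (33.976,98.645) → (194.901,131.618)

[2] `<path>` open polyline, #ff00ff→score S613 F1581: (100.875,18.798) → (166.213,128.676) → (55.208,116.247) → (69.002,59.916) → (141.001,37.586) → (12.836,12.903)

; LightBurn 1.4.05
; GRBL device profile, absolute coords
G21
G90
G00 X192.097 Y136.952
M3 S613
G1 X33.976 Y98.645 F1581
G1 X194.901 Y131.618 F1581
G00 X100.875 Y18.798
M3 S613
G1 X166.213 Y128.676 F1581
G1 X55.208 Y116.247 F1581
G1 X69.002 Y59.916 F1581
G1 X141.001 Y37.586 F1581
G1 X12.836 Y12.903 F1581
M5
G00 X0.000 Y0.000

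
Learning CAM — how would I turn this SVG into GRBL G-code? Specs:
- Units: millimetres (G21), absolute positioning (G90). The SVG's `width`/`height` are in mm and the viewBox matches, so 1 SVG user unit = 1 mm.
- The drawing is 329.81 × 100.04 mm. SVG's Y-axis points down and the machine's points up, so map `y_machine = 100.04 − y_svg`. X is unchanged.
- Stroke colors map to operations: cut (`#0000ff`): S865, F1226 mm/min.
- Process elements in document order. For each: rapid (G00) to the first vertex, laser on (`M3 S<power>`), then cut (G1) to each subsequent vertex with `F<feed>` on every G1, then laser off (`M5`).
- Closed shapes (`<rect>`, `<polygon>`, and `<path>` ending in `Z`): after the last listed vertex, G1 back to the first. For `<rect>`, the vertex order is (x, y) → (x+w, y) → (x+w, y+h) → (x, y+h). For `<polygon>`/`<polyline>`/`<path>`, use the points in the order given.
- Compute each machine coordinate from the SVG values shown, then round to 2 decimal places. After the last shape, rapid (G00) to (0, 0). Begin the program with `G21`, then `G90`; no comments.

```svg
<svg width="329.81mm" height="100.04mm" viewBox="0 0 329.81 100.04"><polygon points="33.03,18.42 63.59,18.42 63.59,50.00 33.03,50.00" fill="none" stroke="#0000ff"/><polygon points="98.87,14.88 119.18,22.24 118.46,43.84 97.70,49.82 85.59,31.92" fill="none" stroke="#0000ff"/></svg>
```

1 u = 1 mm; y_m = 100.04 − y.

[1] `<polygon>` rectangle, #0000ff→cut S865 F1226: (33.03,81.62) → (63.59,81.62) → (63.59,50.04) → (33.03,50.04) → (33.03,81.62) (closed)

[2] `<polygon>` regular polygon, #0000ff→cut S865 F1226: (98.87,85.16) → (119.18,77.80) → (118.46,56.20) → (97.70,50.22) → (85.59,68.12) → (98.87,85.16) (closed)

G21
G90
G00 X33.03 Y81.62
M3 S865
G1 X63.59 Y81.62 F1226
G1 X63.59 Y50.04 F1226
G1 X33.03 Y50.04 F1226
G1 X33.03 Y81.62 F1226
M5
G00 X98.87 Y85.16
M3 S865
G1 X119.18 Y77.80 F1226
G1 X118.46 Y56.20 F1226
G1 X97.70 Y50.22 F1226
G1 X85.59 Y68.12 F1226
G1 X98.87 Y85.16 F1226
M5
G00 X0.00 Y0.00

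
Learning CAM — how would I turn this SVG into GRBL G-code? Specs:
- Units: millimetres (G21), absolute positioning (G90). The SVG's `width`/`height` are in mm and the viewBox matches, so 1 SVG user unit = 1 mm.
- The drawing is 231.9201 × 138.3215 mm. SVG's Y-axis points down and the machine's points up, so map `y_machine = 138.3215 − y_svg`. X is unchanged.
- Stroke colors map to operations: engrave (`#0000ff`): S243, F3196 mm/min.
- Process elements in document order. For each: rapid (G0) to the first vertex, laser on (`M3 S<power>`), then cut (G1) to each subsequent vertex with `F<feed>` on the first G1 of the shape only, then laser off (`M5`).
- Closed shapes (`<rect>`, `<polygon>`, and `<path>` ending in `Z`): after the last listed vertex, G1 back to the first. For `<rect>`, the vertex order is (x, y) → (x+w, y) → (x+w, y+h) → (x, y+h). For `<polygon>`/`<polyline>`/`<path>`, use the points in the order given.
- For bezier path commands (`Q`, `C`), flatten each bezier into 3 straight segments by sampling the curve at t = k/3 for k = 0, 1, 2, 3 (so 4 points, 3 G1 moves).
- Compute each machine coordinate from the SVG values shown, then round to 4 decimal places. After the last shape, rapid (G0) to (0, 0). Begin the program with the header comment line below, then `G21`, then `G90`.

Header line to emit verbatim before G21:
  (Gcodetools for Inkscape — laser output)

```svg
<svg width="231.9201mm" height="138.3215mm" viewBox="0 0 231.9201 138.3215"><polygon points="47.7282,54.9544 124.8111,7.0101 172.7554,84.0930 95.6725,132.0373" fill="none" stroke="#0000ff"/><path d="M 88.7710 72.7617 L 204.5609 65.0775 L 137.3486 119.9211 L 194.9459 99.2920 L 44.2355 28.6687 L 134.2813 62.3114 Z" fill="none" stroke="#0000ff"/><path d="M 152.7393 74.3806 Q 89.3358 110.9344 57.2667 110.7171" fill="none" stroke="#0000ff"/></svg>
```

Since the viewBox matches the mm dimensions, user units are millimetres directly. The only transform is the Y-flip y_m = 138.3215 − y_svg.

Shape 1 is a regular polygon drawn with `<polygon>`. Its stroke #0000ff means engrave at S243, F3196. After flipping Y the toolpath is (47.7282,83.3671) → (124.8111,131.3114) → (172.7554,54.2285) → (95.6725,6.2842) → (47.7282,83.3671), returning to the start.

Shape 2 is a closed polygon drawn with `<path>`. Its stroke #0000ff means engrave at S243, F3196. After flipping Y the toolpath is (88.7710,65.5598) → (204.5609,73.2440) → (137.3486,18.4004) → (194.9459,39.0295) → (44.2355,109.6528) → (134.2813,76.0101) → (88.7710,65.5598), returning to the start.

Shape 3 is a quadratic bezier drawn with `<path>`. Its stroke #0000ff means engrave at S243, F3196. After flipping Y the toolpath is (152.7393,63.9409) → (113.9519,43.6574) → (82.1277,31.5452) → (57.2667,27.6044).

(Gcodetools for Inkscape — laser output)
G21
G90
G0 X47.7282 Y83.3671
M3 S243
G1 X124.8111 Y131.3114 F3196
G1 X172.7554 Y54.2285
G1 X95.6725 Y6.2842
G1 X47.7282 Y83.3671
M5
G0 X88.7710 Y65.5598
M3 S243
G1 X204.5609 Y73.2440 F3196
G1 X137.3486 Y18.4004
G1 X194.9459 Y39.0295
G1 X44.2355 Y109.6528
G1 X134.2813 Y76.0101
G1 X88.7710 Y65.5598
M5
G0 X152.7393 Y63.9409
M3 S243
G1 X113.9519 Y43.6574 F3196
G1 X82.1277 Y31.5452
G1 X57.2667 Y27.6044
M5
G0 X0.0000 Y0.0000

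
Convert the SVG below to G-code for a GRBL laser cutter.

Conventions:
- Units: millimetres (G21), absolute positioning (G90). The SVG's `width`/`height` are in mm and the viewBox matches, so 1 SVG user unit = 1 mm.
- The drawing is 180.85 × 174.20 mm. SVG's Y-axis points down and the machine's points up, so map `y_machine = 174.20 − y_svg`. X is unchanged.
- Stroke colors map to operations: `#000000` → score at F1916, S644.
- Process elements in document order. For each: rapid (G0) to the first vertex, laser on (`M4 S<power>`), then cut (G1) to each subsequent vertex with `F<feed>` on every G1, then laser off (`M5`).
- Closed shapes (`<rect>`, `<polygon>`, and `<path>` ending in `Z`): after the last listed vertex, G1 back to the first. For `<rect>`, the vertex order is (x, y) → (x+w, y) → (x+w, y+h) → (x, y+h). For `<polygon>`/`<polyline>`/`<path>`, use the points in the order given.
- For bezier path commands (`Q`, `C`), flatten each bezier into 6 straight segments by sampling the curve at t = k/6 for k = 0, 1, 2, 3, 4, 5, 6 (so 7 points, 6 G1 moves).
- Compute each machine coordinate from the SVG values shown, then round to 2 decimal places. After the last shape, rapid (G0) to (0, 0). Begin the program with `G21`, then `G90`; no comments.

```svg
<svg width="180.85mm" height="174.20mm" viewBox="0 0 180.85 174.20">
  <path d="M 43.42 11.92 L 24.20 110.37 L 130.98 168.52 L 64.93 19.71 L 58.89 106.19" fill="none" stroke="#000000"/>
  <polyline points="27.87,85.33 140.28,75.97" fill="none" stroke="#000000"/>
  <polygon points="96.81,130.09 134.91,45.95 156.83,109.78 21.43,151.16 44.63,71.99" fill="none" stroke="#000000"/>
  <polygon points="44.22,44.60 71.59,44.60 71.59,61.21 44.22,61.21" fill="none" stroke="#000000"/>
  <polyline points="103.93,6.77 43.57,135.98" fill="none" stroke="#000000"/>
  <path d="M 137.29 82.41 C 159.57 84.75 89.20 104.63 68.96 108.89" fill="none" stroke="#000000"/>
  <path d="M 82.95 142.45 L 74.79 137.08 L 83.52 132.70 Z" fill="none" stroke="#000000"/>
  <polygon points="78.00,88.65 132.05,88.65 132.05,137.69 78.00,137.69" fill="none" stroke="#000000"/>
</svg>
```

G21
G90
G0 X43.42 Y162.28
M4 S644
G1 X24.20 Y63.83 F1916
G1 X130.98 Y5.68 F1916
G1 X64.93 Y154.49 F1916
G1 X58.89 Y68.01 F1916
M5
G0 X27.87 Y88.87
M4 S644
G1 X140.28 Y98.23 F1916
M5
G0 X96.81 Y44.11
M4 S644
G1 X134.91 Y128.25 F1916
G1 X156.83 Y64.42 F1916
G1 X21.43 Y23.04 F1916
G1 X44.63 Y102.21 F1916
G1 X96.81 Y44.11 F1916
M5
G0 X44.22 Y129.60
M4 S644
G1 X71.59 Y129.60 F1916
G1 X71.59 Y112.99 F1916
G1 X44.22 Y112.99 F1916
G1 X44.22 Y129.60 F1916
M5
G0 X103.93 Y167.43
M4 S644
G1 X43.57 Y38.22 F1916
M5
G0 X137.29 Y91.79
M4 S644
G1 X141.37 Y89.31 F1916
G1 X133.97 Y84.83 F1916
G1 X119.07 Y79.27 F1916
G1 X100.62 Y73.55 F1916
G1 X82.60 Y68.59 F1916
G1 X68.96 Y65.31 F1916
M5
G0 X82.95 Y31.75
M4 S644
G1 X74.79 Y37.12 F1916
G1 X83.52 Y41.50 F1916
G1 X82.95 Y31.75 F1916
M5
G0 X78.00 Y85.55
M4 S644
G1 X132.05 Y85.55 F1916
G1 X132.05 Y36.51 F1916
G1 X78.00 Y36.51 F1916
G1 X78.00 Y85.55 F1916
M5
G0 X0.00 Y0.00

viewBox `0 0 180.85 174.20` with mm width/height → 1 unit = 1 mm. Flip: y_m = 174.20 − y_svg.

**Shape 1** — `<path>` open polyline, stroke `#000000` → score (S644, F1916). Machine vertices: (43.42,162.28) → (24.20,63.83) → (130.98,5.68) → (64.93,154.49) → (58.89,68.01). Open path.

**Shape 2** — `<polyline>` line segment, stroke `#000000` → score (S644, F1916). Machine vertices: (27.87,88.87) → (140.28,98.23). Open path.

**Shape 3** — `<polygon>` closed polygon, stroke `#000000` → score (S644, F1916). Machine vertices: (96.81,44.11) → (134.91,128.25) → (156.83,64.42) → (21.43,23.04) → (44.63,102.21) → (96.81,44.11). Closed: final G1 returns to the first vertex.

**Shape 4** — `<polygon>` rectangle, stroke `#000000` → score (S644, F1916). Machine vertices: (44.22,129.60) → (71.59,129.60) → (71.59,112.99) → (44.22,112.99) → (44.22,129.60). Closed: final G1 returns to the first vertex.

**Shape 5** — `<polyline>` line segment, stroke `#000000` → score (S644, F1916). Machine vertices: (103.93,167.43) → (43.57,38.22). Open path.

**Shape 6** — `<path>` cubic bezier, stroke `#000000` → score (S644, F1916). Control points (SVG): P0=(137.29,82.41), P1=(159.57,84.75), P2=(89.20,104.63), P3=(68.96,108.89); sampled at t=k/6. Machine vertices: (137.29,91.79) → (141.37,89.31) → (133.97,84.83) → (119.07,79.27) → (100.62,73.55) → (82.60,68.59) → (68.96,65.31). Open path.

**Shape 7** — `<path>` regular polygon, stroke `#000000` → score (S644, F1916). Machine vertices: (82.95,31.75) → (74.79,37.12) → (83.52,41.50) → (82.95,31.75). Closed: final G1 returns to the first vertex.

**Shape 8** — `<polygon>` rectangle, stroke `#000000` → score (S644, F1916). Machine vertices: (78.00,85.55) → (132.05,85.55) → (132.05,36.51) → (78.00,36.51) → (78.00,85.55). Closed: final G1 returns to the first vertex.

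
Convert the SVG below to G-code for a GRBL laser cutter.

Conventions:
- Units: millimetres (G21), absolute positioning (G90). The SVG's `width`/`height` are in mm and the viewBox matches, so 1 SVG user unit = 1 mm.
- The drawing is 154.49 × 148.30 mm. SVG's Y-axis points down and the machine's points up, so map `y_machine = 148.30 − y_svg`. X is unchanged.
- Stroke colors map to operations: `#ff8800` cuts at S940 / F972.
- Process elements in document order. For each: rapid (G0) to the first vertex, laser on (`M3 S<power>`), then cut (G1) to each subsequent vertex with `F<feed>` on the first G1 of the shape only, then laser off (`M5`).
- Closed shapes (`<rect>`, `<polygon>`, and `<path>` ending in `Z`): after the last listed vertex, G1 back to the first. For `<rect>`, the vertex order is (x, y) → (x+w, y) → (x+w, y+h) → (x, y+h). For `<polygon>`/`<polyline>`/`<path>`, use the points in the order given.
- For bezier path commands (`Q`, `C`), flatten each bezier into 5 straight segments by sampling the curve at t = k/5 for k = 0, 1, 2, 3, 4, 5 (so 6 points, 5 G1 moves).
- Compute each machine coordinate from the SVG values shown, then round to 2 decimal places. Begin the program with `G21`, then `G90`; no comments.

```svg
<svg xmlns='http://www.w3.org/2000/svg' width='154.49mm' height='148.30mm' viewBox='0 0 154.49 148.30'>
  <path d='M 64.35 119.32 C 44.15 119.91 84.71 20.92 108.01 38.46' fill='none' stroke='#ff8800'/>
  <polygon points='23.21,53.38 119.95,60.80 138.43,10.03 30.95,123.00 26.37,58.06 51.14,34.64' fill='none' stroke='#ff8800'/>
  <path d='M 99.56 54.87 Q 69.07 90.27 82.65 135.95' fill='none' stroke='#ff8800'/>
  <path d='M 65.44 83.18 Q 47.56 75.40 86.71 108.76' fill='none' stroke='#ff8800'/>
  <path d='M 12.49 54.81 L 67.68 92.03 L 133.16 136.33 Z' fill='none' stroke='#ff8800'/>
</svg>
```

G21
G90
G0 X64.35 Y28.98
M3 S940
G1 X58.90 Y38.85 F972
G1 X64.28 Y62.24
G1 X76.76 Y88.78
G1 X92.58 Y108.11
G1 X108.01 Y109.84
M5
G0 X23.21 Y94.92
M3 S940
G1 X119.95 Y87.50 F972
G1 X138.43 Y138.27
G1 X30.95 Y25.30
G1 X26.37 Y90.24
G1 X51.14 Y113.66
G1 X23.21 Y94.92
M5
G0 X99.56 Y93.43
M3 S940
G1 X89.13 Y78.86 F972
G1 X82.22 Y63.47
G1 X78.84 Y47.25
G1 X78.98 Y30.21
G1 X82.65 Y12.35
M5
G0 X65.44 Y65.12
M3 S940
G1 X60.57 Y66.59 F972
G1 X60.26 Y64.76
G1 X64.51 Y59.65
G1 X73.33 Y51.24
G1 X86.71 Y39.54
M5
G0 X12.49 Y93.49
M3 S940
G1 X67.68 Y56.27 F972
G1 X133.16 Y11.97
G1 X12.49 Y93.49
M5

viewBox `0 0 154.49 148.30` with mm width/height → 1 unit = 1 mm. Flip: y_m = 148.30 − y_svg.

**Shape 1** — `<path>` cubic bezier, stroke `#ff8800` → cut (S940, F972). Control points (SVG): P0=(64.35,119.32), P1=(44.15,119.91), P2=(84.71,20.92), P3=(108.01,38.46); sampled at t=k/5. Machine vertices: (64.35,28.98) → (58.90,38.85) → (64.28,62.24) → (76.76,88.78) → (92.58,108.11) → (108.01,109.84). Open path.

**Shape 2** — `<polygon>` closed polygon, stroke `#ff8800` → cut (S940, F972). Machine vertices: (23.21,94.92) → (119.95,87.50) → (138.43,138.27) → (30.95,25.30) → (26.37,90.24) → (51.14,113.66) → (23.21,94.92). Closed: final G1 returns to the first vertex.

**Shape 3** — `<path>` quadratic bezier, stroke `#ff8800` → cut (S940, F972). Control points (SVG): P0=(99.56,54.87), P1=(69.07,90.27), P2=(82.65,135.95); sampled at t=k/5. Machine vertices: (99.56,93.43) → (89.13,78.86) → (82.22,63.47) → (78.84,47.25) → (78.98,30.21) → (82.65,12.35). Open path.

**Shape 4** — `<path>` quadratic bezier, stroke `#ff8800` → cut (S940, F972). Control points (SVG): P0=(65.44,83.18), P1=(47.56,75.40), P2=(86.71,108.76); sampled at t=k/5. Machine vertices: (65.44,65.12) → (60.57,66.59) → (60.26,64.76) → (64.51,59.65) → (73.33,51.24) → (86.71,39.54). Open path.

**Shape 5** — `<path>` closed polygon, stroke `#ff8800` → cut (S940, F972). Machine vertices: (12.49,93.49) → (67.68,56.27) → (133.16,11.97) → (12.49,93.49). Closed: final G1 returns to the first vertex.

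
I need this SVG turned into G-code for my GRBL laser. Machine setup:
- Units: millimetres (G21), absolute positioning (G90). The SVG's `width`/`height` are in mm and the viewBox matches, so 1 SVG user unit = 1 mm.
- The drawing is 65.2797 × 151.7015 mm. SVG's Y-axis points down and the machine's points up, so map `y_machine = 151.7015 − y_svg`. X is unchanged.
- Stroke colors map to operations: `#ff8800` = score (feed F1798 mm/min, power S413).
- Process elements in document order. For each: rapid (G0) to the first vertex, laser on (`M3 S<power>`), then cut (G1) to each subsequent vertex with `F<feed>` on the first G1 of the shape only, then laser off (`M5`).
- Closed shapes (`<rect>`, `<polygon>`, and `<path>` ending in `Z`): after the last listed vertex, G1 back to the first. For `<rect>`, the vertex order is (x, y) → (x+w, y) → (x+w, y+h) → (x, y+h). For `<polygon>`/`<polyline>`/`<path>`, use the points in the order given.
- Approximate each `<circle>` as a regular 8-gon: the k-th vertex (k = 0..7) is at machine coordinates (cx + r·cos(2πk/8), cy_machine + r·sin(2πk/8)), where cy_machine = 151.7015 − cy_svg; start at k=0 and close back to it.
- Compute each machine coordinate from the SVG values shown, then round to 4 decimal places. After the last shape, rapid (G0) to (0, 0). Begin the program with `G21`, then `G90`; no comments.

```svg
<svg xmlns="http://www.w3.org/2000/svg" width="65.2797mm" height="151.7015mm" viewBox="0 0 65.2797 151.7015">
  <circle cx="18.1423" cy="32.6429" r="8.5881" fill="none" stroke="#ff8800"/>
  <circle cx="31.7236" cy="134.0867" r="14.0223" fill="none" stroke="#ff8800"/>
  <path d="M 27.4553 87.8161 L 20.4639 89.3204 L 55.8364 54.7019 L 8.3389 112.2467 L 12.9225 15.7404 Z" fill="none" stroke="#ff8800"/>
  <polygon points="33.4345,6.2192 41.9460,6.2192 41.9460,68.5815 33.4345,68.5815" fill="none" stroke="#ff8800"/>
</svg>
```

1 u = 1 mm; y_m = 151.7015 − y.

[1] `<circle>` circle, #ff8800→score S413 F1798: (26.7304,119.0586) → (24.2150,125.1313) → (18.1423,127.6467) → (12.0696,125.1313) → (9.5542,119.0586) → (12.0696,112.9859) → (18.1423,110.4705) → (24.2150,112.9859) → (26.7304,119.0586) (closed)

[2] `<circle>` circle, #ff8800→score S413 F1798: (45.7459,17.6148) → (41.6389,27.5301) → (31.7236,31.6371) → (21.8083,27.5301) → (17.7013,17.6148) → (21.8083,7.6995) → (31.7236,3.5925) → (41.6389,7.6995) → (45.7459,17.6148) (closed)

[3] `<path>` closed polygon, #ff8800→score S413 F1798: (27.4553,63.8854) → (20.4639,62.3811) → (55.8364,96.9996) → (8.3389,39.4548) → (12.9225,135.9611) → (27.4553,63.8854) (closed)

[4] `<polygon>` rectangle, #ff8800→score S413 F1798: (33.4345,145.4823) → (41.9460,145.4823) → (41.9460,83.1200) → (33.4345,83.1200) → (33.4345,145.4823) (closed)

G21
G90
G0 X26.7304 Y119.0586
M3 S413
G1 X24.2150 Y125.1313 F1798
G1 X18.1423 Y127.6467
G1 X12.0696 Y125.1313
G1 X9.5542 Y119.0586
G1 X12.0696 Y112.9859
G1 X18.1423 Y110.4705
G1 X24.2150 Y112.9859
G1 X26.7304 Y119.0586
M5
G0 X45.7459 Y17.6148
M3 S413
G1 X41.6389 Y27.5301 F1798
G1 X31.7236 Y31.6371
G1 X21.8083 Y27.5301
G1 X17.7013 Y17.6148
G1 X21.8083 Y7.6995
G1 X31.7236 Y3.5925
G1 X41.6389 Y7.6995
G1 X45.7459 Y17.6148
M5
G0 X27.4553 Y63.8854
M3 S413
G1 X20.4639 Y62.3811 F1798
G1 X55.8364 Y96.9996
G1 X8.3389 Y39.4548
G1 X12.9225 Y135.9611
G1 X27.4553 Y63.8854
M5
G0 X33.4345 Y145.4823
M3 S413
G1 X41.9460 Y145.4823 F1798
G1 X41.9460 Y83.1200
G1 X33.4345 Y83.1200
G1 X33.4345 Y145.4823
M5
G0 X0.0000 Y0.0000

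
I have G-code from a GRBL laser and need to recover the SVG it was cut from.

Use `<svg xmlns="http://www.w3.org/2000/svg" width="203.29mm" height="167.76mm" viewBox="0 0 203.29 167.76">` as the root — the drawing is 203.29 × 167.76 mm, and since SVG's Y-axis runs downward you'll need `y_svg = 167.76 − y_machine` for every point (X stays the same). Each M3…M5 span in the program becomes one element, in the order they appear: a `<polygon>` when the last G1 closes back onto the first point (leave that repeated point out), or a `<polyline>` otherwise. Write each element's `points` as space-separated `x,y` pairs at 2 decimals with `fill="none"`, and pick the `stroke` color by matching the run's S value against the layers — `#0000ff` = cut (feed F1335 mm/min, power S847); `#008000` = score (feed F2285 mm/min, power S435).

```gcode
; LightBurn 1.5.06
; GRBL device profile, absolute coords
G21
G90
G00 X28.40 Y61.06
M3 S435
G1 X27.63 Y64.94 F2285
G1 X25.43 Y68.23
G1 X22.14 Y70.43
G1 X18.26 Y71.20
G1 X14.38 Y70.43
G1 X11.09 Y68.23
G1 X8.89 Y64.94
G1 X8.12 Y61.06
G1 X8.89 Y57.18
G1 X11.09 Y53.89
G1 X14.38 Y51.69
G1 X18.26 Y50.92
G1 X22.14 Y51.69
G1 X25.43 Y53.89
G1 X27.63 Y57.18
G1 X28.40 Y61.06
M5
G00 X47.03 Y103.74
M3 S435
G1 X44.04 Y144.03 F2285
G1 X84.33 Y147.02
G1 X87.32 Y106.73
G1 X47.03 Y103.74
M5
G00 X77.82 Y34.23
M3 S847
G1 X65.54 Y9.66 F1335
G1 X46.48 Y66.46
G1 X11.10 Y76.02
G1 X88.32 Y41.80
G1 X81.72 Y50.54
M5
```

Machine Y-up, SVG Y-down with viewBox height 167.76, so y_svg = 167.76 − y_machine; X carries over.

Run 1: power S435 maps to stroke `#008000` (score). The run returns to its start, so emit a `<polygon>` with points (Y-flipped): 28.40,106.70 27.63,102.82 25.43,99.53 22.14,97.33 18.26,96.56 14.38,97.33 11.09,99.53 8.89,102.82 8.12,106.70 8.89,110.58 11.09,113.87 14.38,116.07 18.26,116.84 22.14,116.07 25.43,113.87 27.63,110.58.

Run 2: the run's S435 means `#008000` (score). The run returns to its start, so emit a `<polygon>` with points (Y-flipped): 47.03,64.02 44.04,23.73 84.33,20.74 87.32,61.03.

Run 3: S847 ⇒ cut layer `#0000ff`. The run is open, so emit a `<polyline>` with points (Y-flipped): 77.82,133.53 65.54,158.10 46.48,101.30 11.10,91.74 88.32,125.96 81.72,117.22.

<svg xmlns="http://www.w3.org/2000/svg" width="203.29mm" height="167.76mm" viewBox="0 0 203.29 167.76">
  <polygon points="28.40,106.70 27.63,102.82 25.43,99.53 22.14,97.33 18.26,96.56 14.38,97.33 11.09,99.53 8.89,102.82 8.12,106.70 8.89,110.58 11.09,113.87 14.38,116.07 18.26,116.84 22.14,116.07 25.43,113.87 27.63,110.58" fill="none" stroke="#008000"/>
  <polygon points="47.03,64.02 44.04,23.73 84.33,20.74 87.32,61.03" fill="none" stroke="#008000"/>
  <polyline points="77.82,133.53 65.54,158.10 46.48,101.30 11.10,91.74 88.32,125.96 81.72,117.22" fill="none" stroke="#0000ff"/>
</svg>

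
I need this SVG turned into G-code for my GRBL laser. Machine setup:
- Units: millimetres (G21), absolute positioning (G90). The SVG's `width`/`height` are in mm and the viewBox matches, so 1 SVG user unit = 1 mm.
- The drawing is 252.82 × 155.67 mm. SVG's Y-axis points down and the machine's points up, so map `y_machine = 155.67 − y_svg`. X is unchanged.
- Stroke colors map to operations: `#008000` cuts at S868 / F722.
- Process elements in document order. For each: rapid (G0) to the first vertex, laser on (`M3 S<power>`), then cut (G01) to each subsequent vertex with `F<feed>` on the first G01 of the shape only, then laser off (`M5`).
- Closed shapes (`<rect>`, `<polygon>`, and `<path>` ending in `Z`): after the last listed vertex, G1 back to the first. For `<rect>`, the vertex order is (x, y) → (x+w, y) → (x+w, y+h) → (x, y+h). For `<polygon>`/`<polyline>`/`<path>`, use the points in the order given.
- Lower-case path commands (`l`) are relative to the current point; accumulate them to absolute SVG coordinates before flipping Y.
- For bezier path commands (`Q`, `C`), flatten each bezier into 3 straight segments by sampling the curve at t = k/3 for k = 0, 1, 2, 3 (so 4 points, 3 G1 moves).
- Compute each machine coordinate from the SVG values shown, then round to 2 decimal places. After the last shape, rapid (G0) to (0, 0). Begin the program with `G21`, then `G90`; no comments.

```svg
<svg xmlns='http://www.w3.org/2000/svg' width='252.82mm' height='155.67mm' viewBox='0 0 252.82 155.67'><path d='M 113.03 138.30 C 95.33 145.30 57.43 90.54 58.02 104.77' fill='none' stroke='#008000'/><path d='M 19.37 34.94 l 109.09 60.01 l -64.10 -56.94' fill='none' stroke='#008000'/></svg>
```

G21
G90
G0 X113.03 Y17.37
M3 S868
G01 X90.77 Y26.11 F722
G01 X68.09 Y46.98
G01 X58.02 Y50.90
M5
G0 X19.37 Y120.73
M3 S868
G01 X128.46 Y60.72 F722
G01 X64.36 Y117.66
M5
G0 X0.00 Y0.00

1 u = 1 mm; y_m = 155.67 − y.

[1] `<path>` cubic bezier, #008000→cut S868 F722: (113.03,17.37) → (90.77,26.11) → (68.09,46.98) → (58.02,50.90)

[2] `<path>` open polyline, #008000→cut S868 F722: (19.37,120.73) → (128.46,60.72) → (64.36,117.66)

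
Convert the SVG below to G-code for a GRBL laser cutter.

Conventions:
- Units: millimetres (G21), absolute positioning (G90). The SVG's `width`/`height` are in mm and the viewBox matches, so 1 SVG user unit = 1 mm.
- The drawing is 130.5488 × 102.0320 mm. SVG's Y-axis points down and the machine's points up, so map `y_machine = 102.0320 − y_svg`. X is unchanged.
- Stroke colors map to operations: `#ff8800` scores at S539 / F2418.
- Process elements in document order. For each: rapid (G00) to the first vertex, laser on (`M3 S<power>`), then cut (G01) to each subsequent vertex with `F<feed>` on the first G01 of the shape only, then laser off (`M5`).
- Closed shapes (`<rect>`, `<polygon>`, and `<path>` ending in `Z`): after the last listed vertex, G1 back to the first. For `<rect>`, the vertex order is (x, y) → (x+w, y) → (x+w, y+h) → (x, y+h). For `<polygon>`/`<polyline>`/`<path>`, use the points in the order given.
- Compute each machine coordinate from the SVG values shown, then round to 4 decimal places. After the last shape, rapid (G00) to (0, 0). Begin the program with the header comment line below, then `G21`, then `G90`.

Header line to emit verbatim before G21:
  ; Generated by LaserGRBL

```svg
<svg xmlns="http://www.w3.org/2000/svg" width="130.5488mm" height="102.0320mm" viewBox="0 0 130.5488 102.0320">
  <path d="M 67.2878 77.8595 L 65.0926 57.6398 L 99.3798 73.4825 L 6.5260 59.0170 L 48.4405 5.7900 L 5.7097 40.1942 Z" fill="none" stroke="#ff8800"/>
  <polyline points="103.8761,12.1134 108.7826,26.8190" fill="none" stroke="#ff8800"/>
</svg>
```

; Generated by LaserGRBL
G21
G90
G00 X67.2878 Y24.1725
M3 S539
G01 X65.0926 Y44.3922 F2418
G01 X99.3798 Y28.5495
G01 X6.5260 Y43.0150
G01 X48.4405 Y96.2420
G01 X5.7097 Y61.8378
G01 X67.2878 Y24.1725
M5
G00 X103.8761 Y89.9186
M3 S539
G01 X108.7826 Y75.2130 F2418
M5
G00 X0.0000 Y0.0000

1 u = 1 mm; y_m = 102.0320 − y.

[1] `<path>` closed polygon, #ff8800→score S539 F2418: (67.2878,24.1725) → (65.0926,44.3922) → (99.3798,28.5495) → (6.5260,43.0150) → (48.4405,96.2420) → (5.7097,61.8378) → (67.2878,24.1725) (closed)

[2] `<polyline>` line segment, #ff8800→score S539 F2418: (103.8761,89.9186) → (108.7826,75.2130)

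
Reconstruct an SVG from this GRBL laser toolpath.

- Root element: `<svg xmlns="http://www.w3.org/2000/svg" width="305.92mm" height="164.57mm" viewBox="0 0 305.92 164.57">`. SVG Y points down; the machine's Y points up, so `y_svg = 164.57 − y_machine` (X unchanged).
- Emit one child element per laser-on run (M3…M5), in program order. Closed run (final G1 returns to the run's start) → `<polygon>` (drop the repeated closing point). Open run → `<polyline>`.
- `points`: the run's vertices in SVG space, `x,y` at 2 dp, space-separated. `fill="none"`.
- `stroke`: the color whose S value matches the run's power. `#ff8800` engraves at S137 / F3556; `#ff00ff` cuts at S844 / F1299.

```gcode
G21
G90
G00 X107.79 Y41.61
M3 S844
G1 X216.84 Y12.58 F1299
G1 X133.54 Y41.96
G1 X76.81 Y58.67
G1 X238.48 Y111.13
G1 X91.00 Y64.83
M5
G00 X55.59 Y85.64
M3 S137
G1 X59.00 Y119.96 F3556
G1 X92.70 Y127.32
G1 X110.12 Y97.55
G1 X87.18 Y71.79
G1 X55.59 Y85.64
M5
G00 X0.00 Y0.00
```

Each laser-on run becomes one SVG element. Flip Y back into SVG space with y_svg = 164.57 − y_machine.

Run 1: S844 ⇒ cut layer `#ff00ff`. The run is open, so emit a `<polyline>` with points (Y-flipped): 107.79,122.96 216.84,151.99 133.54,122.61 76.81,105.90 238.48,53.44 91.00,99.74.

Run 2: power S137 maps to stroke `#ff8800` (engrave). The run returns to its start, so emit a `<polygon>` with points (Y-flipped): 55.59,78.93 59.00,44.61 92.70,37.25 110.12,67.02 87.18,92.78.

<svg xmlns="http://www.w3.org/2000/svg" width="305.92mm" height="164.57mm" viewBox="0 0 305.92 164.57">
  <polyline points="107.79,122.96 216.84,151.99 133.54,122.61 76.81,105.90 238.48,53.44 91.00,99.74" fill="none" stroke="#ff00ff"/>
  <polygon points="55.59,78.93 59.00,44.61 92.70,37.25 110.12,67.02 87.18,92.78" fill="none" stroke="#ff8800"/>
</svg>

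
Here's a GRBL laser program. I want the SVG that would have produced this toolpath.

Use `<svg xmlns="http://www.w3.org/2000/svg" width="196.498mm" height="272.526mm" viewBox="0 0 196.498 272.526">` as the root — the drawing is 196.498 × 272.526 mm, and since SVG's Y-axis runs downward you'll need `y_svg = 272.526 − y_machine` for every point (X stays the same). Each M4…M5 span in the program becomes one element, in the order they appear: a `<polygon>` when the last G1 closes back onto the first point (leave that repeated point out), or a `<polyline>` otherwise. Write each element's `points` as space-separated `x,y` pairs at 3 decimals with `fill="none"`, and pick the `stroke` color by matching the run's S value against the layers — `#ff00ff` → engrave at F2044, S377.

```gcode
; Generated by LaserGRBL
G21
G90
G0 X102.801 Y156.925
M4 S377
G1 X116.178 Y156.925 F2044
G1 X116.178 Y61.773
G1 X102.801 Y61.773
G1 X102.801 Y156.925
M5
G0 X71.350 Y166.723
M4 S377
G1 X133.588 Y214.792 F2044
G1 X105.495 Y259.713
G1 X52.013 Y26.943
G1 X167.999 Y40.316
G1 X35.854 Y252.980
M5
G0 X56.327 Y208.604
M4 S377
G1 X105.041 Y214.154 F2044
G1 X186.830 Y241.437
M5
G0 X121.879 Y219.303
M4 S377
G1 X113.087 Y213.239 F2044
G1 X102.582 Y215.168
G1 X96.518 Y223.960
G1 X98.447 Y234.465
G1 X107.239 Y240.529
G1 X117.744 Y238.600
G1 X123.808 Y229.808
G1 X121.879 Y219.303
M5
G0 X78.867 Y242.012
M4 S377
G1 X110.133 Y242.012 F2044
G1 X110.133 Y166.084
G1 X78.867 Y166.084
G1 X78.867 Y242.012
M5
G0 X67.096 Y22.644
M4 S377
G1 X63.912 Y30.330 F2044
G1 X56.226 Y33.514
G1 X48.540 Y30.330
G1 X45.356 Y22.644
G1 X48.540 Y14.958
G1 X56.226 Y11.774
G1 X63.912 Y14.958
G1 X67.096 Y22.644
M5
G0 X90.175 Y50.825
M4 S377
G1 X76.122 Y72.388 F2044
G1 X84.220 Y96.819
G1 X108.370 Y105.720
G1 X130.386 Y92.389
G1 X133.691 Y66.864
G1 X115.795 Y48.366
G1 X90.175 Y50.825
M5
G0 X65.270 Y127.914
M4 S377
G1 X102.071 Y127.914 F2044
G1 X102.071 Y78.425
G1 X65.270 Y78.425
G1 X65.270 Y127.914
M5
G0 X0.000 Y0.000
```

Each laser-on run becomes one SVG element. Flip Y back into SVG space with y_svg = 272.526 − y_machine. Every run uses S377, so all elements get stroke `#ff00ff` (engrave).

Run 1: The run returns to its start, so emit a `<polygon>` with points (Y-flipped): 102.801,115.601 116.178,115.601 116.178,210.753 102.801,210.753.

Run 2: The run is open, so emit a `<polyline>` with points (Y-flipped): 71.350,105.803 133.588,57.734 105.495,12.813 52.013,245.583 167.999,232.210 35.854,19.546.

Run 3: The run is open, so emit a `<polyline>` with points (Y-flipped): 56.327,63.922 105.041,58.372 186.830,31.089.

Run 4: The run returns to its start, so emit a `<polygon>` with points (Y-flipped): 121.879,53.223 113.087,59.287 102.582,57.358 96.518,48.566 98.447,38.061 107.239,31.997 117.744,33.926 123.808,42.718.

Run 5: The run returns to its start, so emit a `<polygon>` with points (Y-flipped): 78.867,30.514 110.133,30.514 110.133,106.442 78.867,106.442.

Run 6: The run returns to its start, so emit a `<polygon>` with points (Y-flipped): 67.096,249.882 63.912,242.196 56.226,239.012 48.540,242.196 45.356,249.882 48.540,257.568 56.226,260.752 63.912,257.568.

Run 7: The run returns to its start, so emit a `<polygon>` with points (Y-flipped): 90.175,221.701 76.122,200.138 84.220,175.707 108.370,166.806 130.386,180.137 133.691,205.662 115.795,224.160.

Run 8: The run returns to its start, so emit a `<polygon>` with points (Y-flipped): 65.270,144.612 102.071,144.612 102.071,194.101 65.270,194.101.

<svg xmlns="http://www.w3.org/2000/svg" width="196.498mm" height="272.526mm" viewBox="0 0 196.498 272.526">
  <polygon points="102.801,115.601 116.178,115.601 116.178,210.753 102.801,210.753" fill="none" stroke="#ff00ff"/>
  <polyline points="71.350,105.803 133.588,57.734 105.495,12.813 52.013,245.583 167.999,232.210 35.854,19.546" fill="none" stroke="#ff00ff"/>
  <polyline points="56.327,63.922 105.041,58.372 186.830,31.089" fill="none" stroke="#ff00ff"/>
  <polygon points="121.879,53.223 113.087,59.287 102.582,57.358 96.518,48.566 98.447,38.061 107.239,31.997 117.744,33.926 123.808,42.718" fill="none" stroke="#ff00ff"/>
  <polygon points="78.867,30.514 110.133,30.514 110.133,106.442 78.867,106.442" fill="none" stroke="#ff00ff"/>
  <polygon points="67.096,249.882 63.912,242.196 56.226,239.012 48.540,242.196 45.356,249.882 48.540,257.568 56.226,260.752 63.912,257.568" fill="none" stroke="#ff00ff"/>
  <polygon points="90.175,221.701 76.122,200.138 84.220,175.707 108.370,166.806 130.386,180.137 133.691,205.662 115.795,224.160" fill="none" stroke="#ff00ff"/>
  <polygon points="65.270,144.612 102.071,144.612 102.071,194.101 65.270,194.101" fill="none" stroke="#ff00ff"/>
</svg>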